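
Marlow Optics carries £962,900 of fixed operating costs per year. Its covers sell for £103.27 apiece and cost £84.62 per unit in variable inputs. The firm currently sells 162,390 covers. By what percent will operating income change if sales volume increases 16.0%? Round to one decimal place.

Total contribution margin = 162,390 × £18.65 = £3,028,573.50.
EBIT = £3,028,573.50 − £962,900 = £2,065,673.50.
DOL = contribution ÷ EBIT = £3,028,573.50 ÷ £2,065,673.50 = 1.4661.
%ΔEBIT = DOL × %ΔSales = 1.4661 × +16.0% = +23.5%.

+23.5%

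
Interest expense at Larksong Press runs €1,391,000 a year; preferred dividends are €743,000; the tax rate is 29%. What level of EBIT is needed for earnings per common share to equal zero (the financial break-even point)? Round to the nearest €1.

Grossing the preferred dividend up to pre-tax terms: €743,000 / (1 − 0.29) = €1,046,478.87.
EPS = 0 when EBIT covers interest plus the pre-tax preferred burden: €1,391,000 + €1,046,478.87 = €2,437,478.87.

€2,437,479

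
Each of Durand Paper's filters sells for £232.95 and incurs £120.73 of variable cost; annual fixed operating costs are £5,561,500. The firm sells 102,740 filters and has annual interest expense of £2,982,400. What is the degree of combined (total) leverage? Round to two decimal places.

3.86

Total contribution margin = 102,740 × £112.22 = £11,529,482.80.
EBIT = £11,529,482.80 − £5,561,500 = £5,967,982.80. Interest = £2,982,400.00, so EBIT − I = £2,985,582.80.
Degree of total leverage = total CM / (EBIT − interest) = £11,529,482.80 / £2,985,582.80 = 3.8617.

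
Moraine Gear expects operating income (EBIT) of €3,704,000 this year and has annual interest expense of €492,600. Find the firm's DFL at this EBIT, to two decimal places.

Interest = €492,600.00.
DFL = EBIT ÷ (EBIT − I) = €3,704,000 ÷ (€3,704,000 − €492,600.00) = €3,704,000 ÷ €3,211,400.00 = 1.1534.

1.15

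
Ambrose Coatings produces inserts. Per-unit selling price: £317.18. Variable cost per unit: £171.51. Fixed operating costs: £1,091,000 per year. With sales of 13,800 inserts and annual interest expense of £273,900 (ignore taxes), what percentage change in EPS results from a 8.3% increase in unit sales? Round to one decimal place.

+25.9%

At 13,800 units, contribution = 13,800 × £145.67 = £2,010,246.00.
Operating income = contribution − fixed costs = £2,010,246.00 − £1,091,000 = £919,246.00.
After interest of £273,900.00, pre-tax earnings = £645,346.00.
Degree of combined leverage = contribution ÷ (EBIT − I) = £2,010,246.00 ÷ £645,346.00 = 3.1150.
EPS therefore changes by 3.1150 × (+8.3%) = +25.9%.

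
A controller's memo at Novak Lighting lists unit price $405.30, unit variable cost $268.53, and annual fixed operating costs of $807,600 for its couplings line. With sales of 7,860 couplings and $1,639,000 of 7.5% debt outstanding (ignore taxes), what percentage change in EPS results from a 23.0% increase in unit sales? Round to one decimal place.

+171.1%

Contribution at this volume is 7,860 × $136.77 = $1,075,012.20.
EBIT = $1,075,012.20 − $807,600 = $267,412.20.
Interest = $122,925.00, so EBIT − I = $144,487.20.
DCL = total CM / (EBIT − I) = $1,075,012.20 / $144,487.20 = 7.4402.
%ΔEPS = DCL × %ΔSales = 7.4402 × +23.0% = +171.1%.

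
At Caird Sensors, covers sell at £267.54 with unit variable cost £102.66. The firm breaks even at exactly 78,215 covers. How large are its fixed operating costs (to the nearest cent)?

£12,896,089.20

Each unit contributes £267.54 − £102.66 = £164.88.
Since BE = FC / CM, FC = 78,215 × £164.88 = £12,896,089.20.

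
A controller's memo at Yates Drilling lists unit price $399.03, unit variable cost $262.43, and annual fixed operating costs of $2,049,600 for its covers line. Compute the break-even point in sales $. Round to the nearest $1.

Contribution margin per unit = $399.03 − $262.43 = $136.60, a CM ratio of $136.60 ÷ $399.03 = 0.3423.
Break-even revenue = fixed costs × price ÷ CM = $2,049,600 × $399.03 ÷ $136.60 = $5,987,203.

$5,987,203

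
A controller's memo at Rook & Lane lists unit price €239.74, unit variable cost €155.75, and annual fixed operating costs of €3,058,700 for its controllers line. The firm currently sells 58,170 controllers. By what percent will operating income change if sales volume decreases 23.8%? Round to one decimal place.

-63.6%

Contribution at this volume is 58,170 × €83.99 = €4,885,698.30.
Operating income = contribution − fixed costs = €4,885,698.30 − €3,058,700 = €1,826,998.30.
So DOL = total CM / EBIT = €4,885,698.30 / €1,826,998.30 = 2.6742.
So EBIT moves 2.6742 × (-23.8%) = -63.6%.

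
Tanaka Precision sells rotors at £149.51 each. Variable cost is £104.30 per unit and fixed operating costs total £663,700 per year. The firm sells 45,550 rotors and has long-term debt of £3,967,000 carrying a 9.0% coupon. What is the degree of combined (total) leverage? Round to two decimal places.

Contribution at this volume is 45,550 × £45.21 = £2,059,315.50.
Subtracting fixed costs: EBIT = £2,059,315.50 − £663,700 = £1,395,615.50. Interest = £357,030.00, so EBIT − I = £1,038,585.50.
DCL = contribution ÷ (EBIT − I) = £2,059,315.50 ÷ £1,038,585.50 = 1.9828.

1.98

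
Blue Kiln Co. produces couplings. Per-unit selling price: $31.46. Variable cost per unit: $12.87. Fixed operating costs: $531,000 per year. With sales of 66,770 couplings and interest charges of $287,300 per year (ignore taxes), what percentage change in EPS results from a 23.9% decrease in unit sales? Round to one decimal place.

Total contribution margin = 66,770 × $18.59 = $1,241,254.30.
Operating income = contribution − fixed costs = $1,241,254.30 − $531,000 = $710,254.30.
After interest of $287,300.00, pre-tax earnings = $422,954.30.
Degree of combined leverage = contribution ÷ (EBIT − I) = $1,241,254.30 ÷ $422,954.30 = 2.9347.
%ΔEPS = DCL × %ΔSales = 2.9347 × -23.9% = -70.1%.

-70.1%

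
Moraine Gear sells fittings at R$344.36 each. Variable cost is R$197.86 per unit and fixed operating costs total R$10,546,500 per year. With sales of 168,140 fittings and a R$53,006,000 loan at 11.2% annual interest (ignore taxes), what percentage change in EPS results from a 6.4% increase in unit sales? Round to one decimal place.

At 168,140 units, contribution = 168,140 × R$146.50 = R$24,632,510.00.
Operating income = contribution − fixed costs = R$24,632,510.00 − R$10,546,500 = R$14,086,010.00.
After interest of R$5,936,672.00, pre-tax earnings = R$8,149,338.00.
DCL = total CM / (EBIT − I) = R$24,632,510.00 / R$8,149,338.00 = 3.0226.
EPS therefore changes by 3.0226 × (+6.4%) = +19.3%.

+19.3%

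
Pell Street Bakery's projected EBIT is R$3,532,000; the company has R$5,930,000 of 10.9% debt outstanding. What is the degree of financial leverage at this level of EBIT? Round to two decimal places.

Annual interest charges come to R$646,370.00.
DFL = EBIT ÷ (EBIT − I) = R$3,532,000 ÷ (R$3,532,000 − R$646,370.00) = R$3,532,000 ÷ R$2,885,630.00 = 1.2240.

1.22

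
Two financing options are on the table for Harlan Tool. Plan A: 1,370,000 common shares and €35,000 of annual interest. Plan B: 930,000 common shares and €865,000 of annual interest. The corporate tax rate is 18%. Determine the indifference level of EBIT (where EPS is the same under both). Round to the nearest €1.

Set EPS_A = EPS_B: (EBIT − €35,000)(1 − 0.18) ÷ 1,370,000 = (EBIT − €865,000)(1 − 0.18) ÷ 930,000.
The (1 − t) factor cancels: (EBIT − 35,000) × 930,000 = (EBIT − 865,000) × 1,370,000.
Solving, EBIT = (865,000·1,370,000 − 35,000·930,000) / (1,370,000 − 930,000) = 1,152,500,000,000 / 440,000 = 2,619,318.18.

€2,619,318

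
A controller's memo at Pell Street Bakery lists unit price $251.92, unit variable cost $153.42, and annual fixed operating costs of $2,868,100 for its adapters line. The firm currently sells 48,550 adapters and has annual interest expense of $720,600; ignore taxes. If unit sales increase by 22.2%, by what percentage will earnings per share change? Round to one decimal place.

Total contribution margin = 48,550 × $98.50 = $4,782,175.00.
Subtracting fixed costs: EBIT = $4,782,175.00 − $2,868,100 = $1,914,075.00.
After interest of $720,600.00, pre-tax earnings = $1,193,475.00.
Degree of combined leverage = contribution ÷ (EBIT − I) = $4,782,175.00 ÷ $1,193,475.00 = 4.0069.
EPS therefore changes by 4.0069 × (+22.2%) = +89.0%.

+89.0%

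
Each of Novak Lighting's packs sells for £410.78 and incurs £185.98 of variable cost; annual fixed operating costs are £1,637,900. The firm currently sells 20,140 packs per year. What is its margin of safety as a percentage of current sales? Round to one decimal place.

Contribution margin per unit = £410.78 − £185.98 = £224.80. Break-even units = £1,637,900 ÷ £224.80 = 7,286.03; break-even revenue = 7,286.03 × £410.78 = £2,992,956.24.
Current sales = 20,140 × £410.78 = £8,273,109.20.
Margin of safety = (£8,273,109.20 − £2,992,956.24) ÷ £8,273,109.20 = 63.8%.

63.8%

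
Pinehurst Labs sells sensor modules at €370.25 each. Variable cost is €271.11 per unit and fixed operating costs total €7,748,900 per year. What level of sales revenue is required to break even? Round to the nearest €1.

CM per unit = €370.25 − €271.11 = €99.14; CM ratio = €99.14 / €370.25 = 0.2678.
Break-even sales = FC ÷ CM ratio = €7,748,900 × €370.25 / €99.14 = €28,939,179.

€28,939,179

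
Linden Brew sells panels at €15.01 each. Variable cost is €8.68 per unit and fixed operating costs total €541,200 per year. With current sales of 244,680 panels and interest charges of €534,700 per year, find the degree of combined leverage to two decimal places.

Contribution at this volume is 244,680 × €6.33 = €1,548,824.40.
Subtracting fixed costs: EBIT = €1,548,824.40 − €541,200 = €1,007,624.40. Interest = €534,700.00.
DOL = €1,548,824.40 ÷ €1,007,624.40 = 1.5371; DFL = €1,007,624.40 ÷ €472,924.40 = 2.1306.
Combined leverage = 1.5371 × 2.1306 = 3.2749.

3.27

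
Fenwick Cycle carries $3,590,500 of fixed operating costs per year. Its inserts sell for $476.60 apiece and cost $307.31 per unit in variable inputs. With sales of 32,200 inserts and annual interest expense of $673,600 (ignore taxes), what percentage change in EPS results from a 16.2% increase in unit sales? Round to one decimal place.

+74.4%

Contribution at this volume is 32,200 × $169.29 = $5,451,138.00.
Subtracting fixed costs: EBIT = $5,451,138.00 − $3,590,500 = $1,860,638.00.
After interest of $673,600.00, pre-tax earnings = $1,187,038.00.
Degree of combined leverage = contribution ÷ (EBIT − I) = $5,451,138.00 ÷ $1,187,038.00 = 4.5922.
EPS therefore changes by 4.5922 × (+16.2%) = +74.4%.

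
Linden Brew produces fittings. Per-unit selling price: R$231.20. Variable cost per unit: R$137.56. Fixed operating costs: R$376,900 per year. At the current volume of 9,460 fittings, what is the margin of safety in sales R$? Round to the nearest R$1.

Unit CM = price − variable cost = R$231.20 − R$137.56 = R$93.64. Break-even units = R$376,900 ÷ R$93.64 = 4,024.99; break-even revenue = 4,024.99 × R$231.20 = R$930,577.53.
Actual sales revenue = 9,460 × R$231.20 = R$2,187,152.00.
Margin of safety = R$2,187,152.00 − R$930,577.53 = R$1,256,574.

R$1,256,574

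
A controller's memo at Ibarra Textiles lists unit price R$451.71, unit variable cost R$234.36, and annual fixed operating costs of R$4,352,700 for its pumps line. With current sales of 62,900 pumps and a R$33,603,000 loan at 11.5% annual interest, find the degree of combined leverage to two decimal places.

2.51

At 62,900 units, contribution = 62,900 × R$217.35 = R$13,671,315.00.
EBIT = R$13,671,315.00 − R$4,352,700 = R$9,318,615.00. Interest = R$3,864,345.00, so EBIT − I = R$5,454,270.00.
DCL = contribution ÷ (EBIT − I) = R$13,671,315.00 ÷ R$5,454,270.00 = 2.5065.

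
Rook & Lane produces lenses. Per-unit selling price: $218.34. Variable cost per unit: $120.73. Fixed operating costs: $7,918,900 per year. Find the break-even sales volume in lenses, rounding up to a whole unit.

Unit CM = price − variable cost = $218.34 − $120.73 = $97.61.
Break-even Q = $7,918,900 / $97.61 = 81,127.96 → 81,128 lenses.

81,128 lenses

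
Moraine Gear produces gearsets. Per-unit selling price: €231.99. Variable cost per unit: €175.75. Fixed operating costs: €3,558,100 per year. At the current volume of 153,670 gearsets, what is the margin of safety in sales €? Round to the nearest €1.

€20,972,741

Each unit contributes €231.99 − €175.75 = €56.24. Break-even units = €3,558,100 ÷ €56.24 = 63,266.36; break-even revenue = 63,266.36 × €231.99 = €14,677,162.50.
Actual sales revenue = 153,670 × €231.99 = €35,649,903.30.
Margin of safety = €35,649,903.30 − €14,677,162.50 = €20,972,741.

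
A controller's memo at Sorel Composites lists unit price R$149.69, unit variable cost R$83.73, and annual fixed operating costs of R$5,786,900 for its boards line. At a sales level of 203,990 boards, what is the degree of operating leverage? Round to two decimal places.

Total contribution margin = 203,990 × R$65.96 = R$13,455,180.40.
Subtracting fixed costs: EBIT = R$13,455,180.40 − R$5,786,900 = R$7,668,280.40.
So DOL = total CM / EBIT = R$13,455,180.40 / R$7,668,280.40 = 1.7547.

1.75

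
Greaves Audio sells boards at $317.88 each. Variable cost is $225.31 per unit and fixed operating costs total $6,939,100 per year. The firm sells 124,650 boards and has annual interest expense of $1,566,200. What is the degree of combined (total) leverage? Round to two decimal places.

At 124,650 units, contribution = 124,650 × $92.57 = $11,538,850.50.
EBIT = $11,538,850.50 − $6,939,100 = $4,599,750.50. Interest = $1,566,200.00.
DOL = $11,538,850.50 ÷ $4,599,750.50 = 2.5086; DFL = $4,599,750.50 ÷ $3,033,550.50 = 1.5163.
Combined leverage = 2.5086 × 1.5163 = 3.8038.

3.80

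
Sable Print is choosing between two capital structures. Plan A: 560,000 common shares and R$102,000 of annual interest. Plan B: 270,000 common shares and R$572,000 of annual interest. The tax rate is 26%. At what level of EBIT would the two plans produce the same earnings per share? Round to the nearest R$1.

R$1,009,586

Set EPS_A = EPS_B: (EBIT − R$102,000)(1 − 0.26) ÷ 560,000 = (EBIT − R$572,000)(1 − 0.26) ÷ 270,000.
Cancelling (1 − t) and cross-multiplying: 270,000·(EBIT − 102,000) = 560,000·(EBIT − 572,000).
EBIT × (560,000 − 270,000) = 572,000 × 560,000 − 102,000 × 270,000 = 292,780,000,000, so EBIT = 292,780,000,000 ÷ 290,000 = 1,009,586.21.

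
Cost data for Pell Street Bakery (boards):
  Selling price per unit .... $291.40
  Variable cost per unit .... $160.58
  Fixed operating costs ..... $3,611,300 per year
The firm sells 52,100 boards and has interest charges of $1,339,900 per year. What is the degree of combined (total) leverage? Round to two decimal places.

3.66

Total contribution margin = 52,100 × $130.82 = $6,815,722.00.
Subtracting fixed costs: EBIT = $6,815,722.00 − $3,611,300 = $3,204,422.00. Interest = $1,339,900.00.
DOL = $6,815,722.00 ÷ $3,204,422.00 = 2.1270; DFL = $3,204,422.00 ÷ $1,864,522.00 = 1.7186.
Combined leverage = 2.1270 × 1.7186 = 3.6555.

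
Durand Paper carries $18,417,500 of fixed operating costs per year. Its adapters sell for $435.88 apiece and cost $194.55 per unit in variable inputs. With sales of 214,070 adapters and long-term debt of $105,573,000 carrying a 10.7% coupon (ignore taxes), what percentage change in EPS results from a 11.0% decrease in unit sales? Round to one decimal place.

Total contribution margin = 214,070 × $241.33 = $51,661,513.10.
Operating income = contribution − fixed costs = $51,661,513.10 − $18,417,500 = $33,244,013.10.
After interest of $11,296,311.00, pre-tax earnings = $21,947,702.10.
DCL = total CM / (EBIT − I) = $51,661,513.10 / $21,947,702.10 = 2.3538.
EPS therefore changes by 2.3538 × (-11.0%) = -25.9%.

-25.9%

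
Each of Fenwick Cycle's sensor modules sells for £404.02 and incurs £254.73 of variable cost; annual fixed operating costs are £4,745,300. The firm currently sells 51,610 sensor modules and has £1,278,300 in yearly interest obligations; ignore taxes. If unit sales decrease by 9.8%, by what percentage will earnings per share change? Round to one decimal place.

Total contribution margin = 51,610 × £149.29 = £7,704,856.90.
Operating income = contribution − fixed costs = £7,704,856.90 − £4,745,300 = £2,959,556.90.
Interest = £1,278,300.00, so EBIT − I = £1,681,256.90.
Degree of combined leverage = contribution ÷ (EBIT − I) = £7,704,856.90 ÷ £1,681,256.90 = 4.5828.
EPS therefore changes by 4.5828 × (-9.8%) = -44.9%.

-44.9%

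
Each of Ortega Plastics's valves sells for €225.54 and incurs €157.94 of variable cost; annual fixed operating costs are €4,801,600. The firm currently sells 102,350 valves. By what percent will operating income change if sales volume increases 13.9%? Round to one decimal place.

+45.4%

At 102,350 units, contribution = 102,350 × €67.60 = €6,918,860.00.
Operating income = contribution − fixed costs = €6,918,860.00 − €4,801,600 = €2,117,260.00.
So DOL = total CM / EBIT = €6,918,860.00 / €2,117,260.00 = 3.2678.
Operating income changes by 3.2678 × +13.9% = +45.4%.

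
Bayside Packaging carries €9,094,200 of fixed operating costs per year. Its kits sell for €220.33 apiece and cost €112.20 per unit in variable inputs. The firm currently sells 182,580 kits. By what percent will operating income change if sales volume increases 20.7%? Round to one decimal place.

Contribution at this volume is 182,580 × €108.13 = €19,742,375.40.
Operating income = contribution − fixed costs = €19,742,375.40 − €9,094,200 = €10,648,175.40.
Degree of operating leverage = €19,742,375.40 / €10,648,175.40 = 1.8541.
%ΔEBIT = DOL × %ΔSales = 1.8541 × +20.7% = +38.4%.

+38.4%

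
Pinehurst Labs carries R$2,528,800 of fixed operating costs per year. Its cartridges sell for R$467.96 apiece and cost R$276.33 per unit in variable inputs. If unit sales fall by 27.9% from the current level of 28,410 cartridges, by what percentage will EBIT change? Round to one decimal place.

At 28,410 units, contribution = 28,410 × R$191.63 = R$5,444,208.30.
EBIT = R$5,444,208.30 − R$2,528,800 = R$2,915,408.30.
So DOL = total CM / EBIT = R$5,444,208.30 / R$2,915,408.30 = 1.8674.
So EBIT moves 1.8674 × (-27.9%) = -52.1%.

-52.1%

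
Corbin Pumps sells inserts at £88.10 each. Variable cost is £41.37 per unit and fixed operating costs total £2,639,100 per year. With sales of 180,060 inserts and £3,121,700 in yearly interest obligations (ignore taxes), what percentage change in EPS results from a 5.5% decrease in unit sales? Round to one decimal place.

Contribution at this volume is 180,060 × £46.73 = £8,414,203.80.
EBIT = £8,414,203.80 − £2,639,100 = £5,775,103.80.
Interest = £3,121,700.00, so EBIT − I = £2,653,403.80.
DCL = total CM / (EBIT − I) = £8,414,203.80 / £2,653,403.80 = 3.1711.
EPS therefore changes by 3.1711 × (-5.5%) = -17.4%.

-17.4%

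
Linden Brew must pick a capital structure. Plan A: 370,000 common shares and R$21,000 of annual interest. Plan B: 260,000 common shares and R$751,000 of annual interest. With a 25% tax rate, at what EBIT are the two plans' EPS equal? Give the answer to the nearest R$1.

At indifference, (EBIT − 21,000)(1 − t)/370,000 = (EBIT − 751,000)(1 − t)/260,000.
Cancelling (1 − t) and cross-multiplying: 260,000·(EBIT − 21,000) = 370,000·(EBIT − 751,000).
EBIT × (370,000 − 260,000) = 751,000 × 370,000 − 21,000 × 260,000 = 272,410,000,000, so EBIT = 272,410,000,000 ÷ 110,000 = 2,476,454.55.

R$2,476,455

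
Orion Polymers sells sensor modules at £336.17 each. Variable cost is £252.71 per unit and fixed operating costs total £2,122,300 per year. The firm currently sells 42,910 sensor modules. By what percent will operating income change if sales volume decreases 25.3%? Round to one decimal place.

-62.1%

Contribution at this volume is 42,910 × £83.46 = £3,581,268.60.
EBIT = £3,581,268.60 − £2,122,300 = £1,458,968.60.
Degree of operating leverage = £3,581,268.60 / £1,458,968.60 = 2.4547.
Operating income changes by 2.4547 × -25.3% = -62.1%.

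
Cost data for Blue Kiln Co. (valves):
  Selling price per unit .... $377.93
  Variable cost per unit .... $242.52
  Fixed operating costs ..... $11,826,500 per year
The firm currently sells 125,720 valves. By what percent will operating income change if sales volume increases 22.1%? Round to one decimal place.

Total contribution margin = 125,720 × $135.41 = $17,023,745.20.
Subtracting fixed costs: EBIT = $17,023,745.20 − $11,826,500 = $5,197,245.20.
Degree of operating leverage = $17,023,745.20 / $5,197,245.20 = 3.2755.
%ΔEBIT = DOL × %ΔSales = 3.2755 × +22.1% = +72.4%.

+72.4%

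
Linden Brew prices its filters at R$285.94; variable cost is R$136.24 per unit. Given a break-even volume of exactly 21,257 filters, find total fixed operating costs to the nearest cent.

R$3,182,172.90

Unit CM = price − variable cost = R$285.94 − R$136.24 = R$149.70.
Since BE = FC / CM, FC = 21,257 × R$149.70 = R$3,182,172.90.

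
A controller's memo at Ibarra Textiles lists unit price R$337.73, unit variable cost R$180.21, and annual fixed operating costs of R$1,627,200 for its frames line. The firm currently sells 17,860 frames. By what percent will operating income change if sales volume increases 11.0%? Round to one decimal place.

Contribution at this volume is 17,860 × R$157.52 = R$2,813,307.20.
EBIT = R$2,813,307.20 − R$1,627,200 = R$1,186,107.20.
DOL = contribution ÷ EBIT = R$2,813,307.20 ÷ R$1,186,107.20 = 2.3719.
%ΔEBIT = DOL × %ΔSales = 2.3719 × +11.0% = +26.1%.

+26.1%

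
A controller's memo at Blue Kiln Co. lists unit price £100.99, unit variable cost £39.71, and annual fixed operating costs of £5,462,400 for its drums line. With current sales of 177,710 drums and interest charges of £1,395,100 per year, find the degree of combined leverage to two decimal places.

Contribution at this volume is 177,710 × £61.28 = £10,890,068.80.
EBIT = £10,890,068.80 − £5,462,400 = £5,427,668.80. Interest = £1,395,100.00, so EBIT − I = £4,032,568.80.
Degree of total leverage = total CM / (EBIT − interest) = £10,890,068.80 / £4,032,568.80 = 2.7005.

2.70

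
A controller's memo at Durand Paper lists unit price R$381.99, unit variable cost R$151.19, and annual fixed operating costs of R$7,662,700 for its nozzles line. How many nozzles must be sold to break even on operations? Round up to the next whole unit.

33,201 nozzles

Each unit contributes R$381.99 − R$151.19 = R$230.80.
Break-even volume = fixed costs ÷ CM per unit = R$7,662,700 ÷ R$230.80 = 33,200.61, so 33,201 nozzles.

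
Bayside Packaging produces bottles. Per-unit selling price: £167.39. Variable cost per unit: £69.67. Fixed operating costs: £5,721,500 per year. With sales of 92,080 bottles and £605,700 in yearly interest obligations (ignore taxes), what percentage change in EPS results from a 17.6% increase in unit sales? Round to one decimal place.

+59.3%

Total contribution margin = 92,080 × £97.72 = £8,998,057.60.
Operating income = contribution − fixed costs = £8,998,057.60 − £5,721,500 = £3,276,557.60.
After interest of £605,700.00, pre-tax earnings = £2,670,857.60.
DCL = total CM / (EBIT − I) = £8,998,057.60 / £2,670,857.60 = 3.3690.
EPS therefore changes by 3.3690 × (+17.6%) = +59.3%.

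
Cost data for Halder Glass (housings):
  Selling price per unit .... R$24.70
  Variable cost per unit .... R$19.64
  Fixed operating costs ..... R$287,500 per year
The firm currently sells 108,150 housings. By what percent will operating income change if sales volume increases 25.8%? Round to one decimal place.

+54.4%

At 108,150 units, contribution = 108,150 × R$5.06 = R$547,239.00.
Operating income = contribution − fixed costs = R$547,239.00 − R$287,500 = R$259,739.00.
So DOL = total CM / EBIT = R$547,239.00 / R$259,739.00 = 2.1069.
So EBIT moves 2.1069 × (+25.8%) = +54.4%.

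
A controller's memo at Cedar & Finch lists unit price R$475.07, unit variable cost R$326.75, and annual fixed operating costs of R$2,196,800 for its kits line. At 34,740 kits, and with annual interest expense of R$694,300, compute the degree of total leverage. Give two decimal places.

2.28

Contribution at this volume is 34,740 × R$148.32 = R$5,152,636.80.
EBIT = R$5,152,636.80 − R$2,196,800 = R$2,955,836.80. Interest = R$694,300.00, so EBIT − I = R$2,261,536.80.
DCL = contribution ÷ (EBIT − I) = R$5,152,636.80 ÷ R$2,261,536.80 = 2.2784.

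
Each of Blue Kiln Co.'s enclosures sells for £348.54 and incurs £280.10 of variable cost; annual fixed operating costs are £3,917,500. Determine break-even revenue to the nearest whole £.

CM per unit = £348.54 − £280.10 = £68.44; CM ratio = £68.44 / £348.54 = 0.1964.
Break-even sales = FC ÷ CM ratio = £3,917,500 × £348.54 / £68.44 = £19,950,401.

£19,950,401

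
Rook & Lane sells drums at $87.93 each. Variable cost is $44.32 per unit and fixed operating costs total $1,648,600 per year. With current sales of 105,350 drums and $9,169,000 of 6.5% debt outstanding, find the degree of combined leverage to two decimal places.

Contribution at this volume is 105,350 × $43.61 = $4,594,313.50.
Operating income = contribution − fixed costs = $4,594,313.50 − $1,648,600 = $2,945,713.50. Interest = $595,985.00.
DOL = $4,594,313.50 ÷ $2,945,713.50 = 1.5597; DFL = $2,945,713.50 ÷ $2,349,728.50 = 1.2536.
Combined leverage = 1.5597 × 1.2536 = 1.9552.

1.96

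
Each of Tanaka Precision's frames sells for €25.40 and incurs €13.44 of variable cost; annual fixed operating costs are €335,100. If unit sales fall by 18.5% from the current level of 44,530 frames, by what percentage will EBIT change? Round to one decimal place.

-49.9%

Total contribution margin = 44,530 × €11.96 = €532,578.80.
Operating income = contribution − fixed costs = €532,578.80 − €335,100 = €197,478.80.
DOL = contribution ÷ EBIT = €532,578.80 ÷ €197,478.80 = 2.6969.
%ΔEBIT = DOL × %ΔSales = 2.6969 × -18.5% = -49.9%.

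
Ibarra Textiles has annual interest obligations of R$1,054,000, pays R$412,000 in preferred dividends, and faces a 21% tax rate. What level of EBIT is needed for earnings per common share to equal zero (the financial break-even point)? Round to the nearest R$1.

Preferred dividends are paid after tax, so their pre-tax equivalent is R$412,000 ÷ (1 − 0.21) = R$521,518.99.
Financial break-even EBIT = interest + D_p ÷ (1 − t) = R$1,054,000 + R$521,518.99 = R$1,575,518.99.

R$1,575,519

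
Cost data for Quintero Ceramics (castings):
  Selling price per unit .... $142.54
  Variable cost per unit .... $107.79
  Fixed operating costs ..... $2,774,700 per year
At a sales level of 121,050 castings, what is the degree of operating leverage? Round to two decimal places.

2.94

Contribution at this volume is 121,050 × $34.75 = $4,206,487.50.
Subtracting fixed costs: EBIT = $4,206,487.50 − $2,774,700 = $1,431,787.50.
Degree of operating leverage = $4,206,487.50 / $1,431,787.50 = 2.9379.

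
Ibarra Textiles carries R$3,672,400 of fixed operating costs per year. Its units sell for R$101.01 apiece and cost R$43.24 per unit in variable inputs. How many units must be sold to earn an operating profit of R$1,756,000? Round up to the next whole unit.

Unit CM = price − variable cost = R$101.01 − R$43.24 = R$57.77.
Required volume = (fixed costs + target profit) ÷ CM = (R$3,672,400 + R$1,756,000) ÷ R$57.77 = 93,965.73, so 93,966 units.

93,966 units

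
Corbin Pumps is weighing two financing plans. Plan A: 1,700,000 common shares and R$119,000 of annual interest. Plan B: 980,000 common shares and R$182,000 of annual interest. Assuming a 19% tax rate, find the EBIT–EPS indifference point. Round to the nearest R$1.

R$267,750

Set EPS_A = EPS_B: (EBIT − R$119,000)(1 − 0.19) ÷ 1,700,000 = (EBIT − R$182,000)(1 − 0.19) ÷ 980,000.
Cancelling (1 − t) and cross-multiplying: 980,000·(EBIT − 119,000) = 1,700,000·(EBIT − 182,000).
Solving, EBIT = (182,000·1,700,000 − 119,000·980,000) / (1,700,000 − 980,000) = 192,780,000,000 / 720,000 = 267,750.00.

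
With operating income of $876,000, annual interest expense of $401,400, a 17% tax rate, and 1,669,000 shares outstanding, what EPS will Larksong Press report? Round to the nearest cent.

$0.24

Pre-tax income = $876,000 − $401,400.00 = $474,600.00.
After tax at 17%: net income = $474,600.00 × 0.83 = $393,918.00.
Per share: $393,918.00 / 1,669,000 shares = $0.24.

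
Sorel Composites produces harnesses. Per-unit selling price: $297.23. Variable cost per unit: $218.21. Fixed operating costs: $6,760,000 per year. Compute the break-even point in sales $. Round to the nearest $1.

Contribution margin per unit = $297.23 − $218.21 = $79.02, a CM ratio of $79.02 ÷ $297.23 = 0.2659.
Break-even revenue = fixed costs × price ÷ CM = $6,760,000 × $297.23 ÷ $79.02 = $25,427,421.

$25,427,421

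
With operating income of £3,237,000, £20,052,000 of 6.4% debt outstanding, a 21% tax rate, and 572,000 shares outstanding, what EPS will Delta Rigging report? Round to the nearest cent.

£2.70

Pre-tax income = £3,237,000 − £1,283,328.00 = £1,953,672.00.
Net income = £1,953,672.00 × (1 − 0.21) = £1,543,400.88.
Per share: £1,543,400.88 / 572,000 shares = £2.70.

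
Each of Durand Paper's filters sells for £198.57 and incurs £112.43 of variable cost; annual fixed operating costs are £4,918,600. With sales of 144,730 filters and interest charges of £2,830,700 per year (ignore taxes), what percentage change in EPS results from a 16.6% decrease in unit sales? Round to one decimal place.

-43.9%

At 144,730 units, contribution = 144,730 × £86.14 = £12,467,042.20.
Operating income = contribution − fixed costs = £12,467,042.20 − £4,918,600 = £7,548,442.20.
After interest of £2,830,700.00, pre-tax earnings = £4,717,742.20.
Degree of combined leverage = contribution ÷ (EBIT − I) = £12,467,042.20 ÷ £4,717,742.20 = 2.6426.
%ΔEPS = DCL × %ΔSales = 2.6426 × -16.6% = -43.9%.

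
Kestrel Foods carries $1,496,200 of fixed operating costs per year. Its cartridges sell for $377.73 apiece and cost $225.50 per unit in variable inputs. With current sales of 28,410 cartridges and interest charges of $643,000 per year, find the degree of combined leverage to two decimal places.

Total contribution margin = 28,410 × $152.23 = $4,324,854.30.
EBIT = $4,324,854.30 − $1,496,200 = $2,828,654.30. Interest = $643,000.00, so EBIT − I = $2,185,654.30.
DCL = contribution ÷ (EBIT − I) = $4,324,854.30 ÷ $2,185,654.30 = 1.9787.

1.98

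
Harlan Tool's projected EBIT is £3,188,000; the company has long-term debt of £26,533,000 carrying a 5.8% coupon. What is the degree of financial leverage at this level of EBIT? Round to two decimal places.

Annual interest charges come to £1,538,914.00.
DFL = EBIT ÷ (EBIT − I) = £3,188,000 ÷ (£3,188,000 − £1,538,914.00) = £3,188,000 ÷ £1,649,086.00 = 1.9332.

1.93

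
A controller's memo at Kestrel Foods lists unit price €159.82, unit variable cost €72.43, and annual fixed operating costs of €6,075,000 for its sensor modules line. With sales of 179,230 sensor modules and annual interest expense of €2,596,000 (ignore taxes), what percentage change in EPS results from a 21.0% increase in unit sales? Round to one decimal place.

Contribution at this volume is 179,230 × €87.39 = €15,662,909.70.
Subtracting fixed costs: EBIT = €15,662,909.70 − €6,075,000 = €9,587,909.70.
After interest of €2,596,000.00, pre-tax earnings = €6,991,909.70.
Degree of combined leverage = contribution ÷ (EBIT − I) = €15,662,909.70 ÷ €6,991,909.70 = 2.2401.
%ΔEPS = DCL × %ΔSales = 2.2401 × +21.0% = +47.0%.

+47.0%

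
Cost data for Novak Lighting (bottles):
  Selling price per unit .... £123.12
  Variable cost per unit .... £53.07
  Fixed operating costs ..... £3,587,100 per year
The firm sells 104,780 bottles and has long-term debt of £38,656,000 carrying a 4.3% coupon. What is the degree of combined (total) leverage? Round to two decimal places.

Contribution at this volume is 104,780 × £70.05 = £7,339,839.00.
Subtracting fixed costs: EBIT = £7,339,839.00 − £3,587,100 = £3,752,739.00. Interest = £1,662,208.00, so EBIT − I = £2,090,531.00.
Degree of total leverage = total CM / (EBIT − interest) = £7,339,839.00 / £2,090,531.00 = 3.5110.

3.51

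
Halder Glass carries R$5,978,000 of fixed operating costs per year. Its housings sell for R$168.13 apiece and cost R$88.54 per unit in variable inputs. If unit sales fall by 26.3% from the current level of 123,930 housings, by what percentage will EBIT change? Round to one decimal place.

-66.8%

At 123,930 units, contribution = 123,930 × R$79.59 = R$9,863,588.70.
Subtracting fixed costs: EBIT = R$9,863,588.70 − R$5,978,000 = R$3,885,588.70.
DOL = contribution ÷ EBIT = R$9,863,588.70 ÷ R$3,885,588.70 = 2.5385.
%ΔEBIT = DOL × %ΔSales = 2.5385 × -26.3% = -66.8%.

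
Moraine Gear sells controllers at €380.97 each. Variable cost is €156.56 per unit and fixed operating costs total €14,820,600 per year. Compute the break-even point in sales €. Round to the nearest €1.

CM per unit = €380.97 − €156.56 = €224.41; CM ratio = €224.41 / €380.97 = 0.5890.
Break-even sales = FC ÷ CM ratio = €14,820,600 × €380.97 / €224.41 = €25,160,216.

€25,160,216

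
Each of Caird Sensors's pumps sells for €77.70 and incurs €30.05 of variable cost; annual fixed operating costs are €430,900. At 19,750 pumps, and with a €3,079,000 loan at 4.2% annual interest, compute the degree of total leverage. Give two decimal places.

Total contribution margin = 19,750 × €47.65 = €941,087.50.
Operating income = contribution − fixed costs = €941,087.50 − €430,900 = €510,187.50. Interest = €129,318.00, so EBIT − I = €380,869.50.
DCL = contribution ÷ (EBIT − I) = €941,087.50 ÷ €380,869.50 = 2.4709.

2.47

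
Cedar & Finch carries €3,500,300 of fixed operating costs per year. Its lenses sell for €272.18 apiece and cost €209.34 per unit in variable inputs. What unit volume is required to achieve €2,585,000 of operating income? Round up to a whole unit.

Unit CM = price − variable cost = €272.18 − €209.34 = €62.84.
Required volume = (fixed costs + target profit) ÷ CM = (€3,500,300 + €2,585,000) ÷ €62.84 = 96,838.00, so 96,839 lenses.

96,839 lenses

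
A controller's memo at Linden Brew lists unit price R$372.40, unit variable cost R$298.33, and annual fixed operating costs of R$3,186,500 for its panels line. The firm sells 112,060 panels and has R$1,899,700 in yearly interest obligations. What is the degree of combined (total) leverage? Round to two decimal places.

Contribution at this volume is 112,060 × R$74.07 = R$8,300,284.20.
Subtracting fixed costs: EBIT = R$8,300,284.20 − R$3,186,500 = R$5,113,784.20. Interest = R$1,899,700.00.
DOL = R$8,300,284.20 ÷ R$5,113,784.20 = 1.6231; DFL = R$5,113,784.20 ÷ R$3,214,084.20 = 1.5911.
Combined leverage = 1.6231 × 1.5911 = 2.5825.

2.58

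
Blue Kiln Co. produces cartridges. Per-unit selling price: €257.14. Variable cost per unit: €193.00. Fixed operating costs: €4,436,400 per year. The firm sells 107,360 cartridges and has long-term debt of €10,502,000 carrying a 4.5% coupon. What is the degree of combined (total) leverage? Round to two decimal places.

3.48

Contribution at this volume is 107,360 × €64.14 = €6,886,070.40.
EBIT = €6,886,070.40 − €4,436,400 = €2,449,670.40. Interest = €472,590.00, so EBIT − I = €1,977,080.40.
DCL = contribution ÷ (EBIT − I) = €6,886,070.40 ÷ €1,977,080.40 = 3.4829.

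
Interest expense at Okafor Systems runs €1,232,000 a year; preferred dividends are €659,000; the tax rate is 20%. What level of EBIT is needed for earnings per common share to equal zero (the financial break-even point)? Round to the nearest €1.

€2,055,750

Grossing the preferred dividend up to pre-tax terms: €659,000 / (1 − 0.20) = €823,750.00.
EPS = 0 when EBIT covers interest plus the pre-tax preferred burden: €1,232,000 + €823,750.00 = €2,055,750.00.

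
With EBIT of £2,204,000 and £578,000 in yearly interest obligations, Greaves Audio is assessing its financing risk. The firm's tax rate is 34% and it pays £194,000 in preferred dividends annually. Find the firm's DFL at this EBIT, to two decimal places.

1.65

Annual interest charges come to £578,000.00.
Preferred dividends grossed up pre-tax: £194,000 / (1 − 0.34) = £293,939.39.
DFL = EBIT ÷ [EBIT − I − D_p/(1−t)] = £2,204,000 ÷ [£2,204,000 − £578,000.00 − £293,939.39] = £2,204,000 ÷ £1,332,060.61 = 1.6546.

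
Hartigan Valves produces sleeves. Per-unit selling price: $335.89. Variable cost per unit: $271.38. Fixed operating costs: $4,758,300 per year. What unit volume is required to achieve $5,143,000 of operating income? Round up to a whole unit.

Each unit contributes $335.89 − $271.38 = $64.51.
Required volume = (fixed costs + target profit) ÷ CM = ($4,758,300 + $5,143,000) ÷ $64.51 = 153,484.73, so 153,485 sleeves.

153,485 sleeves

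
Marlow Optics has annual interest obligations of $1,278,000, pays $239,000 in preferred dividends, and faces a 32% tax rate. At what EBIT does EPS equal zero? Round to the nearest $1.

$1,629,471

Preferred dividends are paid after tax, so their pre-tax equivalent is $239,000 ÷ (1 − 0.32) = $351,470.59.
EPS = 0 when EBIT covers interest plus the pre-tax preferred burden: $1,278,000 + $351,470.59 = $1,629,470.59.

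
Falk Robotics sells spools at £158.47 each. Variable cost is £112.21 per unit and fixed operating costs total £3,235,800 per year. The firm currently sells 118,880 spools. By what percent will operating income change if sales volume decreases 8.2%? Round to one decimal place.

Contribution at this volume is 118,880 × £46.26 = £5,499,388.80.
EBIT = £5,499,388.80 − £3,235,800 = £2,263,588.80.
DOL = contribution ÷ EBIT = £5,499,388.80 ÷ £2,263,588.80 = 2.4295.
%ΔEBIT = DOL × %ΔSales = 2.4295 × -8.2% = -19.9%.

-19.9%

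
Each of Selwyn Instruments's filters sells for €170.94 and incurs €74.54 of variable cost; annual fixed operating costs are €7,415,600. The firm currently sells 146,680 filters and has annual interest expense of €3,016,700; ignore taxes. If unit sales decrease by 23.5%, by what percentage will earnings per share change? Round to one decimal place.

-89.6%

Total contribution margin = 146,680 × €96.40 = €14,139,952.00.
Subtracting fixed costs: EBIT = €14,139,952.00 − €7,415,600 = €6,724,352.00.
After interest of €3,016,700.00, pre-tax earnings = €3,707,652.00.
Degree of combined leverage = contribution ÷ (EBIT − I) = €14,139,952.00 ÷ €3,707,652.00 = 3.8137.
EPS therefore changes by 3.8137 × (-23.5%) = -89.6%.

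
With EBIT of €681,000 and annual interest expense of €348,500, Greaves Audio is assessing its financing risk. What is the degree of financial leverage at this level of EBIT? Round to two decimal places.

2.05

Interest = €348,500.00.
DFL = EBIT ÷ (EBIT − I) = €681,000 ÷ (€681,000 − €348,500.00) = €681,000 ÷ €332,500.00 = 2.0481.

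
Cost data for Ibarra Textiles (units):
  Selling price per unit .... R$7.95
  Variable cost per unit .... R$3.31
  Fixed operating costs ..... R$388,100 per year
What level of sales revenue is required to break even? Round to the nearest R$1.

CM per unit = R$7.95 − R$3.31 = R$4.64; CM ratio = R$4.64 / R$7.95 = 0.5836.
Break-even sales = FC ÷ CM ratio = R$388,100 × R$7.95 / R$4.64 = R$664,956.

R$664,956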